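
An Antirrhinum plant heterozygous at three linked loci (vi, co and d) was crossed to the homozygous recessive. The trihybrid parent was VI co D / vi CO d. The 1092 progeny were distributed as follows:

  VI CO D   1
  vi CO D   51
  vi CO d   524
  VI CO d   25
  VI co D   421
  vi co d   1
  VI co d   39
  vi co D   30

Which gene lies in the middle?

co

The two rarest classes, VI CO D and vi co d, are the double crossovers. Comparing them with the parentals, only the co allele has switched, so co is the middle locus and the order is d – co – vi.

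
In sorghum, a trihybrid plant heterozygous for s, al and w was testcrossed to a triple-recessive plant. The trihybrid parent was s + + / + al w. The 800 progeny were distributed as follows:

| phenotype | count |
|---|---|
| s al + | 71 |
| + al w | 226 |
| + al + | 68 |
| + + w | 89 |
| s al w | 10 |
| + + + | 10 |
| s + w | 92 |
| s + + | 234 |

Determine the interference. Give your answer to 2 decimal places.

0.51

The two rarest classes, + + + and s al w, are the double crossovers. Comparing them with the parentals, only the s allele has switched, so s is the middle locus and the order is w – s – al.
w–s: (160 + 20)/800 = 0.2250; s–al: (160 + 20)/800 = 0.2250.
Expected DCO frequency = 0.2250 × 0.2250 ≈ 0.05063; observed = 20/800 ≈ 0.02500.
Coefficient of coincidence = 0.02500/0.05063 ≈ 0.49; interference = 1 − 0.49 = 0.51.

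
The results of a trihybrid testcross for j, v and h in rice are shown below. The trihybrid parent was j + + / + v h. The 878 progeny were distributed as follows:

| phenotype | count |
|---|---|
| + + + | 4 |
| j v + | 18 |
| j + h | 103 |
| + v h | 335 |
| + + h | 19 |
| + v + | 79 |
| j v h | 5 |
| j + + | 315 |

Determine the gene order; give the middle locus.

The two rarest classes, + + + and j v h, are the double crossovers. Comparing them with the parentals, only the j allele has switched, so j is the middle locus and the order is v – j – h.

j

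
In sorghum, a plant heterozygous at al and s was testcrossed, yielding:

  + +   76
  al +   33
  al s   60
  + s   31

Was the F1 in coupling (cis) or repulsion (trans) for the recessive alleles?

cis

The two most frequent classes are + + (76) and al s (60); these are the parental (non-recombinant) types.
So the F1 carried + + on one chromosome and al s on the other — the recessive alleles are on the same chromosome (cis / coupling).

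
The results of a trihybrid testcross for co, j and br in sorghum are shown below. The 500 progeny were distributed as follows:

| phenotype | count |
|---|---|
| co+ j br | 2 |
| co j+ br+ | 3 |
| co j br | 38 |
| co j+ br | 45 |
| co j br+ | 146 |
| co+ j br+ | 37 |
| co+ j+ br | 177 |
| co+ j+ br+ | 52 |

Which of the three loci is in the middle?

The two most frequent reciprocal classes, co+ j+ br and co j br+, are the parental types, so the F1 was co+ j+ br / co j br+.
The two rarest classes, co+ j br and co j+ br+, are the double crossovers. Comparing them with the parentals, only the j allele has switched, so j is the middle locus and the order is co – j – br.

j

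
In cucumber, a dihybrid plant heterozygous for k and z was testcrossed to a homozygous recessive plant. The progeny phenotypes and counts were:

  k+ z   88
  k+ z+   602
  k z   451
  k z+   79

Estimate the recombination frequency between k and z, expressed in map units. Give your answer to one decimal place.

13.7 map units

The two most frequent classes, k+ z+ (602) and k z (451), are the parental types, so the F1 was k+ z+ / k z.
The recombinant classes are k+ z and k z+: 88 + 79 = 167.
Recombination frequency = 167/1220 = 0.1369 ≈ 13.7%, i.e. 13.7 map units.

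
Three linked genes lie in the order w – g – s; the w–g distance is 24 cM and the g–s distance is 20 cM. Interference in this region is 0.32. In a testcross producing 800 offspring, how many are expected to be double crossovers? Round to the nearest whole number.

26

Map distances give recombination frequencies of 0.240 and 0.200 for the two intervals.
With interference 0.32 (so coincidence = 0.68), expected double-crossover frequency = 0.240 × 0.200 × 0.68 = 0.03264.
Expected number = 0.03264 × 800 = 26.11 ≈ 26.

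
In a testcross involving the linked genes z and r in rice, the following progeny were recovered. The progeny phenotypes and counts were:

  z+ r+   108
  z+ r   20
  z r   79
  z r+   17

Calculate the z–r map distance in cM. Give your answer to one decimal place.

16.5 cM

The two most frequent classes, z+ r+ (108) and z r (79), are the parental types, so the F1 was z+ r+ / z r.
The recombinant classes are z+ r and z r+: 20 + 17 = 37.
Recombination frequency = 37/224 = 0.1652 ≈ 16.5%, i.e. 16.5 cM.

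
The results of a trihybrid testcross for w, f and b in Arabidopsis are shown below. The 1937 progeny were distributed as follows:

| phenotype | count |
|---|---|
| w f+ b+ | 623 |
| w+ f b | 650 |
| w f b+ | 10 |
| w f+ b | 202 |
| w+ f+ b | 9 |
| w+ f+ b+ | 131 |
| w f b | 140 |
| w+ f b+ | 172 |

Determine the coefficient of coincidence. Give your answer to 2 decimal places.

The two most frequent reciprocal classes, w f+ b+ and w+ f b, are the parental types, so the F1 was w f+ b+ / w+ f b.
The two rarest classes, w f b+ and w+ f+ b, are the double crossovers. Comparing them with the parentals, only the f allele has switched, so f is the middle locus and the order is w – f – b.
w–f: (271 + 19)/1937 = 0.1497; f–b: (374 + 19)/1937 = 0.2029.
Expected DCO frequency = 0.1497 × 0.2029 ≈ 0.03037; observed = 19/1937 ≈ 0.00981.
Coefficient of coincidence = 0.00981/0.03037 ≈ 0.32.

0.32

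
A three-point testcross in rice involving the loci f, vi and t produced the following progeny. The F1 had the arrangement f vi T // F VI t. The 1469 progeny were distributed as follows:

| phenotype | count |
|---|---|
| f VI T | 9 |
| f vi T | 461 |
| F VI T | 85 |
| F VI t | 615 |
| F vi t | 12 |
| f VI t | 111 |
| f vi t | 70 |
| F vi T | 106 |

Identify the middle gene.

vi

The two rarest classes, f VI T and F vi t, are the double crossovers. Comparing them with the parentals, only the vi allele has switched, so vi is the middle locus and the order is t – vi – f.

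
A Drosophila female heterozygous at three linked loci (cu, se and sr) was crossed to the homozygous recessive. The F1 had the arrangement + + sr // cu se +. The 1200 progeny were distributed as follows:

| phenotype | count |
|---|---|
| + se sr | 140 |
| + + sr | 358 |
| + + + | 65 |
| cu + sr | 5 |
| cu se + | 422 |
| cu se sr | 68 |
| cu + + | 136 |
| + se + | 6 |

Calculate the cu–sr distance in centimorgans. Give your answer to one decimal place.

12.0 centimorgans

The two rarest classes, cu + sr and + se +, are the double crossovers. Comparing them with the parentals, only the cu allele has switched, so cu is the middle locus and the order is sr – cu – se.
Crossovers in the sr–cu interval produce the single-crossover classes + + + and cu se sr (65 + 68 = 133) plus the double crossovers (11).
RF(sr–cu) = (133 + 11) / 1200 = 144/1200 = 0.1200 → 12.0 centimorgans.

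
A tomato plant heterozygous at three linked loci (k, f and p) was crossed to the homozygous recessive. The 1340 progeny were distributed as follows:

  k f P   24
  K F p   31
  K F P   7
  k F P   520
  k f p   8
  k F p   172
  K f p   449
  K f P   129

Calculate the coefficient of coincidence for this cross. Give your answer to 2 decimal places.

0.91

The two most frequent reciprocal classes, k F P and K f p, are the parental types, so the F1 was k F P / K f p.
The two rarest classes, K F P and k f p, are the double crossovers. Comparing them with the parentals, only the k allele has switched, so k is the middle locus and the order is f – k – p.
f–k: (55 + 15)/1340 = 0.0522; k–p: (301 + 15)/1340 = 0.2358.
Expected DCO frequency = 0.0522 × 0.2358 ≈ 0.01231; observed = 15/1340 ≈ 0.01119.
Coefficient of coincidence = 0.01119/0.01231 ≈ 0.91.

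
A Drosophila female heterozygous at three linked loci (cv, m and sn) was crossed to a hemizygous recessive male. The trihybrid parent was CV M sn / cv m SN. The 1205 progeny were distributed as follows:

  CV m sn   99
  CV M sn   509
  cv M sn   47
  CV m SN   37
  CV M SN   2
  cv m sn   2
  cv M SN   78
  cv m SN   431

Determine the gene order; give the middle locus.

sn

The two rarest classes, CV M SN and cv m sn, are the double crossovers. Comparing them with the parentals, only the sn allele has switched, so sn is the middle locus and the order is cv – sn – m.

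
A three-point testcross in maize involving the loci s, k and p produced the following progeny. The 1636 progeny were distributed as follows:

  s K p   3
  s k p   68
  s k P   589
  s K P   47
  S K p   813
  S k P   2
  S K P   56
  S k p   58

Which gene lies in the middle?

s

The two most frequent reciprocal classes, s k P and S K p, are the parental types, so the F1 was s k P / S K p.
The two rarest classes, S k P and s K p, are the double crossovers. Comparing them with the parentals, only the s allele has switched, so s is the middle locus and the order is p – s – k.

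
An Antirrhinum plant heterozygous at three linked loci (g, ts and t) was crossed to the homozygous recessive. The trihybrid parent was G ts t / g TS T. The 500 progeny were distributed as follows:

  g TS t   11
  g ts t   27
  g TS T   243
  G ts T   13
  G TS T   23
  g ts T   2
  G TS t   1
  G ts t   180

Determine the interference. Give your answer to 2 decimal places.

The two rarest classes, G TS t and g ts T, are the double crossovers. Comparing them with the parentals, only the ts allele has switched, so ts is the middle locus and the order is t – ts – g.
t–ts: (24 + 3)/500 = 0.0540; ts–g: (50 + 3)/500 = 0.1060.
Expected DCO frequency = 0.0540 × 0.1060 ≈ 0.00572; observed = 3/500 ≈ 0.00600.
Coefficient of coincidence = 0.00600/0.00572 ≈ 1.05; interference = 1 − 1.05 = -0.05.

-0.05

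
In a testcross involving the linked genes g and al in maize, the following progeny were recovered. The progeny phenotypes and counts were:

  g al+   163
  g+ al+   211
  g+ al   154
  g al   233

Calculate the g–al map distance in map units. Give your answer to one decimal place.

41.7 map units

The two most frequent classes, g+ al+ (211) and g al (233), are the parental types, so the F1 was g+ al+ / g al.
The recombinant classes are g+ al and g al+: 154 + 163 = 317.
Recombination frequency = 317/761 = 0.4166 ≈ 41.7%, i.e. 41.7 map units.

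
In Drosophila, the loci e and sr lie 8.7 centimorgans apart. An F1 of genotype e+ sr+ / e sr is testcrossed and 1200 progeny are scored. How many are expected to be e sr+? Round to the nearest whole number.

52

A map distance of 8.7 centimorgans corresponds to a recombination frequency of 0.087.
The F1 is e+ sr+ / e sr, so e sr+ is a recombinant gamete class with expected frequency r/2 = 0.087/2 = 0.0435.
Expected number = 0.0435 × 1200 = 52.20 ≈ 52.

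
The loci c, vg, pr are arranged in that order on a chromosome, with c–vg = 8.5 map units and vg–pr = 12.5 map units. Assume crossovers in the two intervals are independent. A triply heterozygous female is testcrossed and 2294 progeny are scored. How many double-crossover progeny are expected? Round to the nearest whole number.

24

Map distances give recombination frequencies of 0.085 and 0.125 for the two intervals.
With no interference, expected double-crossover frequency = 0.085 × 0.125 = 0.01063.
Expected number = 0.01063 × 2294 = 24.37 ≈ 24.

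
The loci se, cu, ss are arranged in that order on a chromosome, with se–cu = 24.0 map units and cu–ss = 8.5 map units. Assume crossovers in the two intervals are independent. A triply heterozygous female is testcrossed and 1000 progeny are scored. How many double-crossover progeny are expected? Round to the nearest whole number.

Map distances give recombination frequencies of 0.240 and 0.085 for the two intervals.
With no interference, expected double-crossover frequency = 0.240 × 0.085 = 0.02040.
Expected number = 0.02040 × 1000 = 20.40 ≈ 20.

20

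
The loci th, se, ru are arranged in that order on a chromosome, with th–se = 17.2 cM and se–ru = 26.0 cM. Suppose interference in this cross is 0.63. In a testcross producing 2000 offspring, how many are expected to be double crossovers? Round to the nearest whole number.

33

Map distances give recombination frequencies of 0.172 and 0.260 for the two intervals.
With interference 0.63 (so coincidence = 0.37), expected double-crossover frequency = 0.172 × 0.260 × 0.37 = 0.01655.
Expected number = 0.01655 × 2000 = 33.09 ≈ 33.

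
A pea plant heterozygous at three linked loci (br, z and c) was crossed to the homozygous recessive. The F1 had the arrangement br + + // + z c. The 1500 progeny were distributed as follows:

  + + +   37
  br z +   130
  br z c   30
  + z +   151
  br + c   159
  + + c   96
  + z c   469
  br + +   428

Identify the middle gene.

br

The two rarest classes, + + + and br z c, are the double crossovers. Comparing them with the parentals, only the br allele has switched, so br is the middle locus and the order is c – br – z.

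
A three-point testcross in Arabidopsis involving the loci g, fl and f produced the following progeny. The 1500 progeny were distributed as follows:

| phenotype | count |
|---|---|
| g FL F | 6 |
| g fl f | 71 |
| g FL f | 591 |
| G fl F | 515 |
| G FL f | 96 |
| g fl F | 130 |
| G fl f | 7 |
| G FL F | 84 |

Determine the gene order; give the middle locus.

f

The two most frequent reciprocal classes, G fl F and g FL f, are the parental types, so the F1 was G fl F / g FL f.
The two rarest classes, G fl f and g FL F, are the double crossovers. Comparing them with the parentals, only the f allele has switched, so f is the middle locus and the order is g – f – fl.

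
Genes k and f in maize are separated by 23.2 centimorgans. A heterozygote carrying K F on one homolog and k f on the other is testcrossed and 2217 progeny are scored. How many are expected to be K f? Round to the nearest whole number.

A map distance of 23.2 centimorgans corresponds to a recombination frequency of 0.232.
The F1 is K F / k f, so K f is a recombinant gamete class with expected frequency r/2 = 0.232/2 = 0.1160.
Expected number = 0.1160 × 2217 = 257.17 ≈ 257.

257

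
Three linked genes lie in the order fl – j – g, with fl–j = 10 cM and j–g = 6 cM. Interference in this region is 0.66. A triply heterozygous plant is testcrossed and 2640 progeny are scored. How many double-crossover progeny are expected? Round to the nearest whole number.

Map distances give recombination frequencies of 0.100 and 0.060 for the two intervals.
With interference 0.66 (so coincidence = 0.34), expected double-crossover frequency = 0.100 × 0.060 × 0.34 = 0.00204.
Expected number = 0.00204 × 2640 = 5.39 ≈ 5.

5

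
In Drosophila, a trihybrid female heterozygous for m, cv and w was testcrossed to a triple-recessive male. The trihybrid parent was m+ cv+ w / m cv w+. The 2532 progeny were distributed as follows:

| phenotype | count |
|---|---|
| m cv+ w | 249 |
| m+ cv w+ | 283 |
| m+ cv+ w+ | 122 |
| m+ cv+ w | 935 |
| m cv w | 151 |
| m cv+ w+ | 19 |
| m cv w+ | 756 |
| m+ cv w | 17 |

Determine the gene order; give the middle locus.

The two rarest classes, m+ cv w and m cv+ w+, are the double crossovers. Comparing them with the parentals, only the cv allele has switched, so cv is the middle locus and the order is m – cv – w.

cv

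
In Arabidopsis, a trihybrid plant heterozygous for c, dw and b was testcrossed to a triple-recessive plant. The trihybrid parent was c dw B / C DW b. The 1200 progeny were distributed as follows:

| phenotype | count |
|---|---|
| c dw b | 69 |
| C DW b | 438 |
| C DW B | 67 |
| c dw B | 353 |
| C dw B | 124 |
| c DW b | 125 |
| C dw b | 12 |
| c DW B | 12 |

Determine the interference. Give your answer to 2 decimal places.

The two rarest classes, c DW B and C dw b, are the double crossovers. Comparing them with the parentals, only the dw allele has switched, so dw is the middle locus and the order is c – dw – b.
c–dw: (249 + 24)/1200 = 0.2275; dw–b: (136 + 24)/1200 = 0.1333.
Expected DCO frequency = 0.2275 × 0.1333 ≈ 0.03033; observed = 24/1200 ≈ 0.02000.
Coefficient of coincidence = 0.02000/0.03033 ≈ 0.66; interference = 1 − 0.66 = 0.34.

0.34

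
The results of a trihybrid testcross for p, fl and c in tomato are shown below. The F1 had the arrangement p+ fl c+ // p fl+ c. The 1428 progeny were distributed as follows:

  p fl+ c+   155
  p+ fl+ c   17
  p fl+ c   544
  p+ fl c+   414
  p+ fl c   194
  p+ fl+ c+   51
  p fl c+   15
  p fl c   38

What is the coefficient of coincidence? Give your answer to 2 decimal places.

The two rarest classes, p fl c+ and p+ fl+ c, are the double crossovers. Comparing them with the parentals, only the p allele has switched, so p is the middle locus and the order is fl – p – c.
fl–p: (89 + 32)/1428 = 0.0847; p–c: (349 + 32)/1428 = 0.2668.
Expected DCO frequency = 0.0847 × 0.2668 ≈ 0.02260; observed = 32/1428 ≈ 0.02241.
Coefficient of coincidence = 0.02241/0.02260 ≈ 0.99.

0.99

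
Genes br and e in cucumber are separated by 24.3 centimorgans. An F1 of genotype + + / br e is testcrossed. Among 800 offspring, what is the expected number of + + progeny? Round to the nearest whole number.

303

A map distance of 24.3 centimorgans corresponds to a recombination frequency of 0.243.
The F1 is + + / br e, so + + is a parental gamete class with expected frequency (1 − r)/2 = 0.757/2 = 0.3785.
Expected number = 0.3785 × 800 = 302.80 ≈ 303.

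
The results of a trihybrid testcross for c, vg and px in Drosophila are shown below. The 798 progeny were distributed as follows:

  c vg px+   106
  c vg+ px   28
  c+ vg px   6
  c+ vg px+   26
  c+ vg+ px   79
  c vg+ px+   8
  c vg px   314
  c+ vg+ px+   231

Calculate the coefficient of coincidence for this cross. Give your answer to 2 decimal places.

0.83

The two most frequent reciprocal classes, c+ vg+ px+ and c vg px, are the parental types, so the F1 was c+ vg+ px+ / c vg px.
The two rarest classes, c vg+ px+ and c+ vg px, are the double crossovers. Comparing them with the parentals, only the c allele has switched, so c is the middle locus and the order is px – c – vg.
px–c: (185 + 14)/798 = 0.2494; c–vg: (54 + 14)/798 = 0.0852.
Expected DCO frequency = 0.2494 × 0.0852 ≈ 0.02125; observed = 14/798 ≈ 0.01754.
Coefficient of coincidence = 0.01754/0.02125 ≈ 0.83.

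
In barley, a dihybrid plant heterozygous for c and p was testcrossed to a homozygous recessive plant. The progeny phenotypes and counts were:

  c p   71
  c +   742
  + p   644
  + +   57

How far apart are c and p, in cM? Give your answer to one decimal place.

8.5 cM

The two most frequent classes, + p (644) and c + (742), are the parental types, so the F1 was + p / c +.
The recombinant classes are + + and c p: 57 + 71 = 128.
Recombination frequency = 128/1514 = 0.0845 ≈ 8.5%, i.e. 8.5 cM.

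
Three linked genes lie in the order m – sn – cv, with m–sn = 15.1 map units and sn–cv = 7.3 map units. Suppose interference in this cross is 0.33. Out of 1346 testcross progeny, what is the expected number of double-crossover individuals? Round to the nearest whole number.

Map distances give recombination frequencies of 0.151 and 0.073 for the two intervals.
With interference 0.33 (so coincidence = 0.67), expected double-crossover frequency = 0.151 × 0.073 × 0.67 = 0.00739.
Expected number = 0.00739 × 1346 = 9.94 ≈ 10.

10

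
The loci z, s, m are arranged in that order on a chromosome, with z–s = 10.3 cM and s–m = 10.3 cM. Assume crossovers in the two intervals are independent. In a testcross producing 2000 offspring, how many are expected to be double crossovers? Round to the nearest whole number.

21

Map distances give recombination frequencies of 0.103 and 0.103 for the two intervals.
With no interference, expected double-crossover frequency = 0.103 × 0.103 = 0.01061.
Expected number = 0.01061 × 2000 = 21.22 ≈ 21.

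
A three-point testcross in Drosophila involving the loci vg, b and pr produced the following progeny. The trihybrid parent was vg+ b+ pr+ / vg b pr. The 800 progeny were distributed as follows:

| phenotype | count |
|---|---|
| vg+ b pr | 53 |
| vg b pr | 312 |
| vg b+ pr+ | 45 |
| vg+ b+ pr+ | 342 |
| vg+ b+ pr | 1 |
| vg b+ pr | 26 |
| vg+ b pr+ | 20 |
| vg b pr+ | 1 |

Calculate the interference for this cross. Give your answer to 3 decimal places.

0.667

The two rarest classes, vg+ b+ pr and vg b pr+, are the double crossovers. Comparing them with the parentals, only the pr allele has switched, so pr is the middle locus and the order is vg – pr – b.
vg–pr: (98 + 2)/800 = 0.1250; pr–b: (46 + 2)/800 = 0.0600.
Expected DCO frequency = 0.1250 × 0.0600 ≈ 0.00750; observed = 2/800 ≈ 0.00250.
Coefficient of coincidence = 0.00250/0.00750 ≈ 0.333; interference = 1 − 0.333 = 0.667.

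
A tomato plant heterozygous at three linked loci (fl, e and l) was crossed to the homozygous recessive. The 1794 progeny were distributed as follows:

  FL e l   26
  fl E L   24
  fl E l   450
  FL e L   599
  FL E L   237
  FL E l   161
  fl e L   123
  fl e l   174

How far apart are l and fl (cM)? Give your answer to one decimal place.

The two most frequent reciprocal classes, fl E l and FL e L, are the parental types, so the F1 was fl E l / FL e L.
The two rarest classes, fl E L and FL e l, are the double crossovers. Comparing them with the parentals, only the l allele has switched, so l is the middle locus and the order is e – l – fl.
Crossovers in the l–fl interval produce the single-crossover classes FL E l and fl e L (161 + 123 = 284) plus the double crossovers (50).
RF(l–fl) = (284 + 50) / 1794 = 334/1794 = 0.1862 → 18.6 cM.

18.6 cM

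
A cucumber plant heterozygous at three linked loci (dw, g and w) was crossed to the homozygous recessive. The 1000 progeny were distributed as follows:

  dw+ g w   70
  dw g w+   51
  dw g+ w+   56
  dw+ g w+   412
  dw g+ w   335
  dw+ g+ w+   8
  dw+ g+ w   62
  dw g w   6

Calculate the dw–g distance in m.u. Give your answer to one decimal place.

12.7 m.u.

The two most frequent reciprocal classes, dw g+ w and dw+ g w+, are the parental types, so the F1 was dw g+ w / dw+ g w+.
The two rarest classes, dw g w and dw+ g+ w+, are the double crossovers. Comparing them with the parentals, only the g allele has switched, so g is the middle locus and the order is dw – g – w.
Crossovers in the dw–g interval produce the single-crossover classes dw+ g+ w and dw g w+ (62 + 51 = 113) plus the double crossovers (14).
RF(dw–g) = (113 + 14) / 1000 = 127/1000 = 0.1270 → 12.7 m.u.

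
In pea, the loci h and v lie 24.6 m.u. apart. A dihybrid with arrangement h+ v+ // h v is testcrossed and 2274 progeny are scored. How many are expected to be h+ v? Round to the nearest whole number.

280

A map distance of 24.6 m.u. corresponds to a recombination frequency of 0.246.
The F1 is h+ v+ / h v, so h+ v is a recombinant gamete class with expected frequency r/2 = 0.246/2 = 0.1230.
Expected number = 0.1230 × 2274 = 279.70 ≈ 280.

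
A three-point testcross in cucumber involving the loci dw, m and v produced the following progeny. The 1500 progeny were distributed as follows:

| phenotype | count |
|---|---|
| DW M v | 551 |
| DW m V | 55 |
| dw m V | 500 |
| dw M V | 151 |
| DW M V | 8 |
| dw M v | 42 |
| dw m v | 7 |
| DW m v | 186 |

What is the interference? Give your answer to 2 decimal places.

The two most frequent reciprocal classes, dw m V and DW M v, are the parental types, so the F1 was dw m V / DW M v.
The two rarest classes, dw m v and DW M V, are the double crossovers. Comparing them with the parentals, only the v allele has switched, so v is the middle locus and the order is dw – v – m.
dw–v: (97 + 15)/1500 = 0.0747; v–m: (337 + 15)/1500 = 0.2347.
Expected DCO frequency = 0.0747 × 0.2347 ≈ 0.01753; observed = 15/1500 ≈ 0.01000.
Coefficient of coincidence = 0.01000/0.01753 ≈ 0.57; interference = 1 − 0.57 = 0.43.

0.43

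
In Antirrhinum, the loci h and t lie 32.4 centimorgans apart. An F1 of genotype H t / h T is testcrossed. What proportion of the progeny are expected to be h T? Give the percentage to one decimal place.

A map distance of 32.4 centimorgans corresponds to a recombination frequency of 0.324.
The F1 is H t / h T, so h T is a parental gamete class with expected frequency (1 − r)/2 = 0.676/2 = 0.3380.
That is 0.3380 = 33.8% of the progeny.

33.8%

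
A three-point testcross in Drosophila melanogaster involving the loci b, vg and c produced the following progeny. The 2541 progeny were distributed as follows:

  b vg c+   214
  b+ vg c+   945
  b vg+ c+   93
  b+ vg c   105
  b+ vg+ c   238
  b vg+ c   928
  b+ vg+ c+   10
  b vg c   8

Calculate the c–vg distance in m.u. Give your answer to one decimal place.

The two most frequent reciprocal classes, b vg+ c and b+ vg c+, are the parental types, so the F1 was b vg+ c / b+ vg c+.
The two rarest classes, b vg c and b+ vg+ c+, are the double crossovers. Comparing them with the parentals, only the vg allele has switched, so vg is the middle locus and the order is b – vg – c.
Crossovers in the vg–c interval produce the single-crossover classes b vg+ c+ and b+ vg c (93 + 105 = 198) plus the double crossovers (18).
RF(vg–c) = (198 + 18) / 2541 = 216/2541 = 0.0850 → 8.5 m.u.

8.5 m.u.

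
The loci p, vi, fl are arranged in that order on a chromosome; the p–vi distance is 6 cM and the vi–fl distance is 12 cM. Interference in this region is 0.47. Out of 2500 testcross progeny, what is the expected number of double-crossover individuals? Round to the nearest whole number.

10

Map distances give recombination frequencies of 0.060 and 0.120 for the two intervals.
With interference 0.47 (so coincidence = 0.53), expected double-crossover frequency = 0.060 × 0.120 × 0.53 = 0.00382.
Expected number = 0.00382 × 2500 = 9.54 ≈ 10.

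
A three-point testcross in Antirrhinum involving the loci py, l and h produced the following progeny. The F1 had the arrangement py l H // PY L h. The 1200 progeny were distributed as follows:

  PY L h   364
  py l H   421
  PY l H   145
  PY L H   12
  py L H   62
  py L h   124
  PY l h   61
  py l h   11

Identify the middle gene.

The two rarest classes, py l h and PY L H, are the double crossovers. Comparing them with the parentals, only the h allele has switched, so h is the middle locus and the order is l – h – py.

h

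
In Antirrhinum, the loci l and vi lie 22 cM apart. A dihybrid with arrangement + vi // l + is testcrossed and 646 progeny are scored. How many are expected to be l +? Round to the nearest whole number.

252

A map distance of 22 cM corresponds to a recombination frequency of 0.220.
The F1 is + vi / l +, so l + is a parental gamete class with expected frequency (1 − r)/2 = 0.780/2 = 0.3900.
Expected number = 0.3900 × 646 = 251.94 ≈ 252.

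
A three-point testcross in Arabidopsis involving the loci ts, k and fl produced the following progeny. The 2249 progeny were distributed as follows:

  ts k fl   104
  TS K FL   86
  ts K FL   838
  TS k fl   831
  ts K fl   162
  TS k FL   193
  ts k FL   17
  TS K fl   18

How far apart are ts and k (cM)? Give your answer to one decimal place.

The two most frequent reciprocal classes, ts K FL and TS k fl, are the parental types, so the F1 was ts K FL / TS k fl.
The two rarest classes, ts k FL and TS K fl, are the double crossovers. Comparing them with the parentals, only the k allele has switched, so k is the middle locus and the order is fl – k – ts.
Crossovers in the k–ts interval produce the single-crossover classes TS K FL and ts k fl (86 + 104 = 190) plus the double crossovers (35).
RF(k–ts) = (190 + 35) / 2249 = 225/2249 = 0.1000 → 10.0 cM.

10.0 cM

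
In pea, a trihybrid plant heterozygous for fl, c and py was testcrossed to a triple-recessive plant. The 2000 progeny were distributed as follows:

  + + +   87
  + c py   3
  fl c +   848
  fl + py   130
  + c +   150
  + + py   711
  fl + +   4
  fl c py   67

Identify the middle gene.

The two most frequent reciprocal classes, fl c + and + + py, are the parental types, so the F1 was fl c + / + + py.
The two rarest classes, fl + + and + c py, are the double crossovers. Comparing them with the parentals, only the c allele has switched, so c is the middle locus and the order is fl – c – py.

c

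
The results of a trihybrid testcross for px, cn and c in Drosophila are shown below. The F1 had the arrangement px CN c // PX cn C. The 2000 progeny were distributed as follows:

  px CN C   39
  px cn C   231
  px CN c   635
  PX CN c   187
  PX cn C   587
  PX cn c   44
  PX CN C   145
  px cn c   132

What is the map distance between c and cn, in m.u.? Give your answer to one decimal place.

The two rarest classes, px CN C and PX cn c, are the double crossovers. Comparing them with the parentals, only the c allele has switched, so c is the middle locus and the order is cn – c – px.
Crossovers in the cn–c interval produce the single-crossover classes px cn c and PX CN C (132 + 145 = 277) plus the double crossovers (83).
RF(cn–c) = (277 + 83) / 2000 = 360/2000 = 0.1800 → 18.0 m.u.

18.0 m.u.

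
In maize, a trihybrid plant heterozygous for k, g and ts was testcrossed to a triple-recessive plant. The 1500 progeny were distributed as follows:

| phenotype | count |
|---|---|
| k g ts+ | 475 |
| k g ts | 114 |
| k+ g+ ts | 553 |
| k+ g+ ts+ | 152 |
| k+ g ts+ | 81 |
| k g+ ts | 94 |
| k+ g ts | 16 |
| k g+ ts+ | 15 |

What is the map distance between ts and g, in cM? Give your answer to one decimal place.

19.8 cM

The two most frequent reciprocal classes, k+ g+ ts and k g ts+, are the parental types, so the F1 was k+ g+ ts / k g ts+.
The two rarest classes, k+ g ts and k g+ ts+, are the double crossovers. Comparing them with the parentals, only the g allele has switched, so g is the middle locus and the order is k – g – ts.
Crossovers in the g–ts interval produce the single-crossover classes k+ g+ ts+ and k g ts (152 + 114 = 266) plus the double crossovers (31).
RF(g–ts) = (266 + 31) / 1500 = 297/1500 = 0.1980 → 19.8 cM.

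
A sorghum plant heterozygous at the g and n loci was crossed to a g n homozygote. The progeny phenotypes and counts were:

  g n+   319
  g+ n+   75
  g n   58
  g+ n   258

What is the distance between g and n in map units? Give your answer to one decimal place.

18.7 map units

The two most frequent classes, g+ n (258) and g n+ (319), are the parental types, so the F1 was g+ n / g n+.
The recombinant classes are g+ n+ and g n: 75 + 58 = 133.
Recombination frequency = 133/710 = 0.1873 ≈ 18.7%, i.e. 18.7 map units.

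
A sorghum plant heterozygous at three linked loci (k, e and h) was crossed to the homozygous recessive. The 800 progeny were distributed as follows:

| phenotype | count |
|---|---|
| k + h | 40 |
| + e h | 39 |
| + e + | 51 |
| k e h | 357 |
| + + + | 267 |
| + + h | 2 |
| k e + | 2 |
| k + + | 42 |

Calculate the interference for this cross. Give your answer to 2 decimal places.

0.60

The two most frequent reciprocal classes, k e h and + + +, are the parental types, so the F1 was k e h / + + +.
The two rarest classes, k e + and + + h, are the double crossovers. Comparing them with the parentals, only the h allele has switched, so h is the middle locus and the order is e – h – k.
e–h: (91 + 4)/800 = 0.1187; h–k: (81 + 4)/800 = 0.1062.
Expected DCO frequency = 0.1187 × 0.1062 ≈ 0.01261; observed = 4/800 ≈ 0.00500.
Coefficient of coincidence = 0.00500/0.01261 ≈ 0.40; interference = 1 − 0.40 = 0.60.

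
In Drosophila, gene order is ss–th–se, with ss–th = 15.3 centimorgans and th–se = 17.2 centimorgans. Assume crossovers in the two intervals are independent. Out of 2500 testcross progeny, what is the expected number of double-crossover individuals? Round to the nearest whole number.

Map distances give recombination frequencies of 0.153 and 0.172 for the two intervals.
With no interference, expected double-crossover frequency = 0.153 × 0.172 = 0.02632.
Expected number = 0.02632 × 2500 = 65.79 ≈ 66.

66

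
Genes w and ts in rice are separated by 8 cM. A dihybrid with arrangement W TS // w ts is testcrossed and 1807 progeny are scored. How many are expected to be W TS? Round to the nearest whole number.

831

A map distance of 8 cM corresponds to a recombination frequency of 0.080.
The F1 is W TS / w ts, so W TS is a parental gamete class with expected frequency (1 − r)/2 = 0.920/2 = 0.4600.
Expected number = 0.4600 × 1807 = 831.22 ≈ 831.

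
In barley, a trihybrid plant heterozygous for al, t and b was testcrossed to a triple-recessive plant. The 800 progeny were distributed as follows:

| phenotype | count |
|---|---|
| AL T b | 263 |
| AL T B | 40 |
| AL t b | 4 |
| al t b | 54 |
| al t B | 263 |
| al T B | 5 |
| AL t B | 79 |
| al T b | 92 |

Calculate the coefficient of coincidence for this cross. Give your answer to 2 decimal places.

0.39

The two most frequent reciprocal classes, AL T b and al t B, are the parental types, so the F1 was AL T b / al t B.
The two rarest classes, AL t b and al T B, are the double crossovers. Comparing them with the parentals, only the t allele has switched, so t is the middle locus and the order is b – t – al.
b–t: (94 + 9)/800 = 0.1288; t–al: (171 + 9)/800 = 0.2250.
Expected DCO frequency = 0.1288 × 0.2250 ≈ 0.02898; observed = 9/800 ≈ 0.01125.
Coefficient of coincidence = 0.01125/0.02898 ≈ 0.39.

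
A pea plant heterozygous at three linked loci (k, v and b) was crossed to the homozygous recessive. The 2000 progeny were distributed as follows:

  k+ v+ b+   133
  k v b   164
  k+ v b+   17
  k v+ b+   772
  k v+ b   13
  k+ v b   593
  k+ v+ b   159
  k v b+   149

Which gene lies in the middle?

b

The two most frequent reciprocal classes, k+ v b and k v+ b+, are the parental types, so the F1 was k+ v b / k v+ b+.
The two rarest classes, k+ v b+ and k v+ b, are the double crossovers. Comparing them with the parentals, only the b allele has switched, so b is the middle locus and the order is k – b – v.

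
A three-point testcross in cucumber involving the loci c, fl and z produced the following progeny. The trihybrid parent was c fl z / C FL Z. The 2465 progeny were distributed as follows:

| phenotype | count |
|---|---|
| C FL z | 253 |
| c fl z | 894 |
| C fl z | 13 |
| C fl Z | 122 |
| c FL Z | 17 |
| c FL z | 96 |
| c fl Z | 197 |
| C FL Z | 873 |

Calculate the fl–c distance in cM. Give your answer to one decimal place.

10.1 cM

The two rarest classes, C fl z and c FL Z, are the double crossovers. Comparing them with the parentals, only the c allele has switched, so c is the middle locus and the order is fl – c – z.
Crossovers in the fl–c interval produce the single-crossover classes c FL z and C fl Z (96 + 122 = 218) plus the double crossovers (30).
RF(fl–c) = (218 + 30) / 2465 = 248/2465 = 0.1006 → 10.1 cM.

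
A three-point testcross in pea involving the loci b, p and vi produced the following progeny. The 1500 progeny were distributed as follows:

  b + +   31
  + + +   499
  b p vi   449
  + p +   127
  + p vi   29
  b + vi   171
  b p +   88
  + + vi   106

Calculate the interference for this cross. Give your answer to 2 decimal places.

The two most frequent reciprocal classes, + + + and b p vi, are the parental types, so the F1 was + + + / b p vi.
The two rarest classes, b + + and + p vi, are the double crossovers. Comparing them with the parentals, only the b allele has switched, so b is the middle locus and the order is vi – b – p.
vi–b: (194 + 60)/1500 = 0.1693; b–p: (298 + 60)/1500 = 0.2387.
Expected DCO frequency = 0.1693 × 0.2387 ≈ 0.04041; observed = 60/1500 ≈ 0.04000.
Coefficient of coincidence = 0.04000/0.04041 ≈ 0.99; interference = 1 − 0.99 = 0.01.

0.01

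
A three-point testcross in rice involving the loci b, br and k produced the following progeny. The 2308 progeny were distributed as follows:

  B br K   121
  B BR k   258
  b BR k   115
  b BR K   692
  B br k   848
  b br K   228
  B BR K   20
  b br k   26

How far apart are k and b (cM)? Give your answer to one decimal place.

12.2 cM

The two most frequent reciprocal classes, b BR K and B br k, are the parental types, so the F1 was b BR K / B br k.
The two rarest classes, B BR K and b br k, are the double crossovers. Comparing them with the parentals, only the b allele has switched, so b is the middle locus and the order is k – b – br.
Crossovers in the k–b interval produce the single-crossover classes b BR k and B br K (115 + 121 = 236) plus the double crossovers (46).
RF(k–b) = (236 + 46) / 2308 = 282/2308 = 0.1222 → 12.2 cM.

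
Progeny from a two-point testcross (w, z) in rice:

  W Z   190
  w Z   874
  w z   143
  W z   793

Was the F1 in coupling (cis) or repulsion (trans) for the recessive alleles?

The two most frequent classes are W z (793) and w Z (874); these are the parental (non-recombinant) types.
So the F1 carried W z on one chromosome and w Z on the other — the recessive alleles are on opposite chromosomes (trans / repulsion).

trans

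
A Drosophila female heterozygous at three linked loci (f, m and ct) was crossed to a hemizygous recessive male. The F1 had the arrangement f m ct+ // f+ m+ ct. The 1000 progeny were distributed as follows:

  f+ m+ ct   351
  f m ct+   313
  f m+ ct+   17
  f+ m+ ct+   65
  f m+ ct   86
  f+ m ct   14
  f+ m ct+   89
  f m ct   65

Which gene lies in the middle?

m

The two rarest classes, f m+ ct+ and f+ m ct, are the double crossovers. Comparing them with the parentals, only the m allele has switched, so m is the middle locus and the order is ct – m – f.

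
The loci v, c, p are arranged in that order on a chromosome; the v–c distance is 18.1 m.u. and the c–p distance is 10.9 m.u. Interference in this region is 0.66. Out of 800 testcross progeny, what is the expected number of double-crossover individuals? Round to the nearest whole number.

Map distances give recombination frequencies of 0.181 and 0.109 for the two intervals.
With interference 0.66 (so coincidence = 0.34), expected double-crossover frequency = 0.181 × 0.109 × 0.34 = 0.00671.
Expected number = 0.00671 × 800 = 5.37 ≈ 5.

5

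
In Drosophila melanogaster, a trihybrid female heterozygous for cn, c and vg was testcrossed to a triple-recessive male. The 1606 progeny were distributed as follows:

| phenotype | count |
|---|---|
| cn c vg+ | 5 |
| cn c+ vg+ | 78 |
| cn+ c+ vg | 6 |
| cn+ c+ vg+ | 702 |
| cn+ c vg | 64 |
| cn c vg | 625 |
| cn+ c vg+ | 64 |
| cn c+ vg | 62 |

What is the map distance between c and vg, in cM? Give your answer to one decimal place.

The two most frequent reciprocal classes, cn+ c+ vg+ and cn c vg, are the parental types, so the F1 was cn+ c+ vg+ / cn c vg.
The two rarest classes, cn+ c+ vg and cn c vg+, are the double crossovers. Comparing them with the parentals, only the vg allele has switched, so vg is the middle locus and the order is cn – vg – c.
Crossovers in the vg–c interval produce the single-crossover classes cn+ c vg+ and cn c+ vg (64 + 62 = 126) plus the double crossovers (11).
RF(vg–c) = (126 + 11) / 1606 = 137/1606 = 0.0853 → 8.5 cM.

8.5 cM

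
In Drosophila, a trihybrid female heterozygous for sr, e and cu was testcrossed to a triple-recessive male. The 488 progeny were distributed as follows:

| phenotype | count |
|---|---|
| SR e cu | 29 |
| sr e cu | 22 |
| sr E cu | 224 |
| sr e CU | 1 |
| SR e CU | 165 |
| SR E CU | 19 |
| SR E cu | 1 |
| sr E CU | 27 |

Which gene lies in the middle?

sr

The two most frequent reciprocal classes, sr E cu and SR e CU, are the parental types, so the F1 was sr E cu / SR e CU.
The two rarest classes, SR E cu and sr e CU, are the double crossovers. Comparing them with the parentals, only the sr allele has switched, so sr is the middle locus and the order is e – sr – cu.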